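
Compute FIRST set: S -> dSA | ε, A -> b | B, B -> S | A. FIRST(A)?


Per alternative of A: FIRST(b) = {b}; FIRST(B) = {b, d, ε}
FIRST(A) = {b, d, ε}


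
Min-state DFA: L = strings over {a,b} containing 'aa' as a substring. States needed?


KMP-style automaton: 2 progress states + 1 absorbing accept = 3
Minimal DFA: 3 states


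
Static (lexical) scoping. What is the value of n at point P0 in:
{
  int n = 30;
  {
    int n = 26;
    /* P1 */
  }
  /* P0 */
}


n declared in the same block as P0
n = 30


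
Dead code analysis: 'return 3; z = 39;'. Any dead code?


statement follows a return and is unreachable
Dead: 'z = 39'


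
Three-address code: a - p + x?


Break into single-operator statements:
t1 = a - p
t2 = t1 + x


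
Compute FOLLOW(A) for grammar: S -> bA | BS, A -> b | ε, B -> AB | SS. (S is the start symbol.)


$ ∈ FOLLOW(S). For each A -> αBβ: add FIRST(β)\{ε} to FOLLOW(B); if β nullable, add FOLLOW(A).
FOLLOW(A) = {$, b}


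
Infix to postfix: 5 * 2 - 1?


Left to right (same or higher precedence on left)
Postfix: 5 2 * 1 -


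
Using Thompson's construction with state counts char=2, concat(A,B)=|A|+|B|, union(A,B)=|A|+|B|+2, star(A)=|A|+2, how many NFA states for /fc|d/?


Syntax tree has 3 char leaf(s), 1 union(s), 0 star(s)
chars contribute 3×2 = 6; each union adds +2; each star adds +2
Total: 6 + 2 + 0 = 8 states


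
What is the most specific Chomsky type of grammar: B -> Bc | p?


Left-linear: every RHS is a terminal or one nonterminal followed by a terminal
Classification: Type 3 (Regular)


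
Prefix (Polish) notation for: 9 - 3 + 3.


left-to-right (same/higher precedence on left): tree is (+ (- 9 3) 3)
Prefix: + - 9 3 3


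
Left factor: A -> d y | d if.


Common prefix: 'd'
Factored: A -> d A', A' -> y | if


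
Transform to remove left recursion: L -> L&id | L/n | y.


Left-recursive alternatives: L&id, L/n; non-recursive: y
Introduce L': L -> yL', L' -> &idL' | /nL' | ε


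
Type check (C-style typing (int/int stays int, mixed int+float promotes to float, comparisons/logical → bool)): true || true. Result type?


Operand types: bool || bool
Rule: logical operators take bool operands and yield bool
Result type: bool


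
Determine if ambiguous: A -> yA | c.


right-linear, alternatives start with distinct terminals 'y' vs 'c': unique leftmost derivation
Unambiguous


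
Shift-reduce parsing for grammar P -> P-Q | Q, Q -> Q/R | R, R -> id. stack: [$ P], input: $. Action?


start symbol P on stack, input exhausted
Action: accept


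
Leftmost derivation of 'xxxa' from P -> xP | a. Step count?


Derivation: P => xP => xxP => xxxP => xxxa
Steps: 4


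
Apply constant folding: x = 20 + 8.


20 + 8 = 28 at compile time
Optimized: x = 28


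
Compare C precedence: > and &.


'>' is relational (level 7); '&' is bitwise AND (level 5)
Higher level binds tighter
'>' has higher precedence than '&'


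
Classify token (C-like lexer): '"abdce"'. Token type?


Pattern: double-quoted sequence
Type: STRING_LITERAL


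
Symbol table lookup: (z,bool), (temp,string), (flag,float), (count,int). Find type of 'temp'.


Lookup 'temp' → type string


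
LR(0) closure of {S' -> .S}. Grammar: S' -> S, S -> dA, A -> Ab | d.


Start: S' -> .S
For each item with dot before a nonterminal B, add B -> .γ for every B-production
Closure: [S' -> .S, S -> .dA]


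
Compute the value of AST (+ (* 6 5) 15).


Evaluate inner: (* 6 5) = 30
Evaluate root: (+ 30 15) = 45
Result: 45


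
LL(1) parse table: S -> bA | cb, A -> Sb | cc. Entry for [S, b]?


For [S, b]: 'b' ∈ FIRST(bA)
Entry: S -> bA


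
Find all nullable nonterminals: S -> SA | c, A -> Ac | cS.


A nonterminal is nullable iff some alternative derives ε (directly, or every symbol in it is nullable)
Nullable: {}


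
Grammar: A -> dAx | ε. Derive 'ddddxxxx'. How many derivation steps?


Derivation: A => dAx => ddAxx => dddAxxx => ddddAxxxx => ddddxxxx
Steps: 5


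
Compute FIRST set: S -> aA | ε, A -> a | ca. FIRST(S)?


Per alternative of S: FIRST(aA) = {a}; FIRST(ε) = {ε}
FIRST(S) = {a, ε}


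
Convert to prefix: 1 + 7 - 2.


left-to-right (same/higher precedence on left): tree is (- (+ 1 7) 2)
Prefix: - + 1 7 2


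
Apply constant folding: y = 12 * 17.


12 * 17 = 204 at compile time
Optimized: y = 204


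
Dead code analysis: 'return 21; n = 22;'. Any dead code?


statement follows a return and is unreachable
Dead: 'n = 22'


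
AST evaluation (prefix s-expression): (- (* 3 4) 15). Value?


Evaluate inner: (* 3 4) = 12
Evaluate root: (- 12 15) = -3
Result: -3


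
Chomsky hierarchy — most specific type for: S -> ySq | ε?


Single nonterminal LHS, but y^n q^n is not regular
Classification: Type 2 (Context-Free)


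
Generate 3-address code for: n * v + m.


Break into single-operator statements:
t1 = n * v
t2 = t1 + m


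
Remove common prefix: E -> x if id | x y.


Common prefix: 'x'
Factored: E -> x E', E' -> if id | y


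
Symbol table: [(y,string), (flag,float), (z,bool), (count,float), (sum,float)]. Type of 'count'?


Lookup 'count' → type float


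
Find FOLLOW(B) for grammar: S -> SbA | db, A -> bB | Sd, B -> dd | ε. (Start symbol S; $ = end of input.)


$ ∈ FOLLOW(S). For each A -> αBβ: add FIRST(β)\{ε} to FOLLOW(B); if β nullable, add FOLLOW(A).
FOLLOW(B) = {$, b, d}


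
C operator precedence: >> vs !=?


'>>' is shift (level 8); '!=' is equality (level 6)
Higher level binds tighter
'>>' has higher precedence than '!='


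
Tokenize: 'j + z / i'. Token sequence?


Scan left to right, longest-match per lexeme
Tokens: ID(j), OP(+), ID(z), OP(/), ID(i)


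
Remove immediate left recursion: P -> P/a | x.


Left-recursive alternatives: P/a; non-recursive: x
Introduce P': P -> xP', P' -> /aP' | ε


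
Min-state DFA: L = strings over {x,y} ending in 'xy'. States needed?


Track the longest suffix of input matching a prefix of 'xy': 3 classes (prefixes of length 0..2)
Minimal DFA: 3 states


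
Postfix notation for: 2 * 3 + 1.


Left to right (same or higher precedence on left)
Postfix: 2 3 * 1 +


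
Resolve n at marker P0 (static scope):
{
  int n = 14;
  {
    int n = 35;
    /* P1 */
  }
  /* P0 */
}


n declared in the same block as P0
n = 14


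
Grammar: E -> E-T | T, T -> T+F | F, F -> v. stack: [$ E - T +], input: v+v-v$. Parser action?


no handle; shift 'v'
Action: shift


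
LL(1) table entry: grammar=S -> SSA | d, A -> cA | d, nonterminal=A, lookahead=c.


For [A, c]: 'c' ∈ FIRST(cA)
Entry: A -> cA


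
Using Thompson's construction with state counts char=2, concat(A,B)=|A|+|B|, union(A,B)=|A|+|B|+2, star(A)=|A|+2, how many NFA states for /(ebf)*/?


Syntax tree has 3 char leaf(s), 0 union(s), 1 star(s)
chars contribute 3×2 = 6; each union adds +2; each star adds +2
Total: 6 + 0 + 2 = 8 states


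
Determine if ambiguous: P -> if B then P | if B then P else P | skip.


dangling else: 'if B then if B then skip else skip' parses two ways
Ambiguous


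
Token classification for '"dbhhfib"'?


Pattern: double-quoted sequence
Type: STRING_LITERAL


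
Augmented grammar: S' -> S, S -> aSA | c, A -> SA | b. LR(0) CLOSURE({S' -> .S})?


Start: S' -> .S
For each item with dot before a nonterminal B, add B -> .γ for every B-production
Closure: [S' -> .S, S -> .aSA, S -> .c]


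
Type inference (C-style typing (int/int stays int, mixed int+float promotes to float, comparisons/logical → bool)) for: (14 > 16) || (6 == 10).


Operand types: bool || bool
Rule: logical operators take bool operands and yield bool
Result type: bool


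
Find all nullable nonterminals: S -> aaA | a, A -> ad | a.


A nonterminal is nullable iff some alternative derives ε (directly, or every symbol in it is nullable)
Nullable: {}


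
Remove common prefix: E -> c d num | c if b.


Common prefix: 'c'
Factored: E -> c E', E' -> d num | if b


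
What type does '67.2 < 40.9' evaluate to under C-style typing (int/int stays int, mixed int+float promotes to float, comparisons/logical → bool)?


Operand types: float < float
Rule: comparison yields bool
Result type: bool


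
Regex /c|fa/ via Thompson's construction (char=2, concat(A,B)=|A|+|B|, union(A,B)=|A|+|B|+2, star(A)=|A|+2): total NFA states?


Syntax tree has 3 char leaf(s), 1 union(s), 0 star(s)
chars contribute 3×2 = 6; each union adds +2; each star adds +2
Total: 6 + 2 + 0 = 8 states


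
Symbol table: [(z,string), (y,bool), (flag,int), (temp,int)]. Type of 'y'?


Lookup 'y' → type bool


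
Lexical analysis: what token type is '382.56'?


Pattern: digits with a decimal point
Type: FLOAT_LITERAL


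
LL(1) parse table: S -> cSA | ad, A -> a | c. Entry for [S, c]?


For [S, c]: 'c' ∈ FIRST(cSA)
Entry: S -> cSA


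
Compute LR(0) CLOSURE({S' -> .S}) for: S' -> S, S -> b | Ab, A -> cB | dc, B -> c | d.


Start: S' -> .S
For each item with dot before a nonterminal B, add B -> .γ for every B-production
Closure: [S' -> .S, S -> .b, S -> .Ab, A -> .cB, A -> .dc]


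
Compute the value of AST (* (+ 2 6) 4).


Evaluate inner: (+ 2 6) = 8
Evaluate root: (* 8 4) = 32
Result: 32


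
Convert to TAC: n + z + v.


Break into single-operator statements:
t1 = n + z
t2 = t1 + v


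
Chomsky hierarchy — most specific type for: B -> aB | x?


Right-linear: every RHS is a terminal or a terminal followed by one nonterminal
Classification: Type 3 (Regular)


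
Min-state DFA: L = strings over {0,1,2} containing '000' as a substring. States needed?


KMP-style automaton: 3 progress states + 1 absorbing accept = 4
Minimal DFA: 4 states


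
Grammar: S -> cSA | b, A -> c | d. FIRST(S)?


Per alternative of S: FIRST(cSA) = {c}; FIRST(b) = {b}
FIRST(S) = {b, c}


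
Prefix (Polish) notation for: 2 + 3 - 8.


left-to-right (same/higher precedence on left): tree is (- (+ 2 3) 8)
Prefix: - + 2 3 8


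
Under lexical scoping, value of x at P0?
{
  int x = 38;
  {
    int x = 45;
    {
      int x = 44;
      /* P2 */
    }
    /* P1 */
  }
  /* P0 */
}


x declared in the same block as P0
x = 38


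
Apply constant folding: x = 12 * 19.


12 * 19 = 228 at compile time
Optimized: x = 228


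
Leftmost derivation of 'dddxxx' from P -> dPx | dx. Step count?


Derivation: P => dPx => ddPxx => dddxxx
Steps: 3


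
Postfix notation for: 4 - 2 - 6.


Left to right (same or higher precedence on left)
Postfix: 4 2 - 6 -


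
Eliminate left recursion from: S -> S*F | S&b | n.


Left-recursive alternatives: S*F, S&b; non-recursive: n
Introduce S': S -> nS', S' -> *FS' | &bS' | ε


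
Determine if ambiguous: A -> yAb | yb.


balanced y^n…b^n: each string has a unique parse
Unambiguous


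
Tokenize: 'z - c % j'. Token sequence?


Scan left to right, longest-match per lexeme
Tokens: ID(z), OP(-), ID(c), OP(%), ID(j)


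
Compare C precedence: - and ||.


'-' is additive (level 9); '||' is logical OR (level 1)
Higher level binds tighter
'-' has higher precedence than '||'


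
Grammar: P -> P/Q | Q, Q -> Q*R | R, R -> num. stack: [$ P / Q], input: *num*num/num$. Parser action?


'*' can extend Q; shift to build Q -> Q*R
Action: shift


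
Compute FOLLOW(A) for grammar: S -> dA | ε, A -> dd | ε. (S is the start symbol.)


$ ∈ FOLLOW(S). For each A -> αBβ: add FIRST(β)\{ε} to FOLLOW(B); if β nullable, add FOLLOW(A).
FOLLOW(A) = {$}


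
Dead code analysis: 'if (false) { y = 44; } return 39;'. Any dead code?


condition is constant false, so the whole block is unreachable
Dead: 'if (false) { y = 44; }'


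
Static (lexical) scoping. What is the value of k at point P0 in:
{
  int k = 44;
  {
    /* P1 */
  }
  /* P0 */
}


k declared in the same block as P0
k = 44


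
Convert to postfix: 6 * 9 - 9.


Left to right (same or higher precedence on left)
Postfix: 6 9 * 9 -


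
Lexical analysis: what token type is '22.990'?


Pattern: digits with a decimal point
Type: FLOAT_LITERAL


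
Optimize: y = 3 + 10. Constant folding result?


3 + 10 = 13 at compile time
Optimized: y = 13


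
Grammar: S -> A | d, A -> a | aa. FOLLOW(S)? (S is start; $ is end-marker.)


$ ∈ FOLLOW(S). For each A -> αBβ: add FIRST(β)\{ε} to FOLLOW(B); if β nullable, add FOLLOW(A).
FOLLOW(S) = {$}


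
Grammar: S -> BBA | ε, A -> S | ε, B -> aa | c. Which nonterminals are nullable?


A nonterminal is nullable iff some alternative derives ε (directly, or every symbol in it is nullable)
Nullable: {A, S}


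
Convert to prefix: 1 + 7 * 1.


'*' binds tighter: tree is (+ 1 (* 7 1))
Prefix: + 1 * 7 1


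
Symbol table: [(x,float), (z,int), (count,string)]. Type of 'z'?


Lookup 'z' → type int


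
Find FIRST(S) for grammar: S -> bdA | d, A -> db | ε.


Per alternative of S: FIRST(bdA) = {b}; FIRST(d) = {d}
FIRST(S) = {b, d}


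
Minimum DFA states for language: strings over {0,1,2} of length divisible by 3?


Track length mod 3: states 0..2, accept at 0
Minimal DFA: 3 states


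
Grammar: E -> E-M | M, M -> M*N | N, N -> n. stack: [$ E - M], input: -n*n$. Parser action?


handle 'E-M' on top; lookahead ∈ FOLLOW(E) = {-, $}
Action: reduce (E -> E-M)


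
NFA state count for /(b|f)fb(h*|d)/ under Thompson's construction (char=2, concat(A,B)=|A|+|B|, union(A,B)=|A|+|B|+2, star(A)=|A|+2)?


Syntax tree has 6 char leaf(s), 2 union(s), 1 star(s)
chars contribute 6×2 = 12; each union adds +2; each star adds +2
Total: 12 + 4 + 2 = 18 states


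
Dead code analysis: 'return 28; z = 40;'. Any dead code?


statement follows a return and is unreachable
Dead: 'z = 40'


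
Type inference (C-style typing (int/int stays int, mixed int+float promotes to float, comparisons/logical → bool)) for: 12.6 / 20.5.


Operand types: float / float
Rule: mixed int/float promotes to float; int/int stays int
Result type: float


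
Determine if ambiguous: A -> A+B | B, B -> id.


precedence layered via separate nonterminal B: deterministic
Unambiguous


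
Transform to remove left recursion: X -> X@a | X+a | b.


Left-recursive alternatives: X@a, X+a; non-recursive: b
Introduce X': X -> bX', X' -> @aX' | +aX' | ε


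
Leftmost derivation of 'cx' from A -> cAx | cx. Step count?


Derivation: A => cx
Steps: 1


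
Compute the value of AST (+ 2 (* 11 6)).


Evaluate inner: (* 11 6) = 66
Evaluate root: (+ 2 66) = 68
Result: 68


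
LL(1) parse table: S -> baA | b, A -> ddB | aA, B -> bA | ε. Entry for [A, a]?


For [A, a]: 'a' ∈ FIRST(aA)
Entry: A -> aA


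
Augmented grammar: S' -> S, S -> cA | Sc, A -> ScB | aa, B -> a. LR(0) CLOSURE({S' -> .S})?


Start: S' -> .S
For each item with dot before a nonterminal B, add B -> .γ for every B-production
Closure: [S' -> .S, S -> .cA, S -> .Sc]


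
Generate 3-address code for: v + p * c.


Break into single-operator statements:
t1 = p * c
t2 = v + t1


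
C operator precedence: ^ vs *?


'*' is multiplicative (level 10); '^' is bitwise XOR (level 4)
Higher level binds tighter
'*' has higher precedence than '^'


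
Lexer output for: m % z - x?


Scan left to right, longest-match per lexeme
Tokens: ID(m), OP(%), ID(z), OP(-), ID(x)


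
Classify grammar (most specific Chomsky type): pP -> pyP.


LHS has context (more than one symbol) and |LHS| ≤ |RHS|
Classification: Type 1 (Context-Sensitive)


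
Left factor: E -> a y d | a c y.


Common prefix: 'a'
Factored: E -> a E', E' -> y d | c y


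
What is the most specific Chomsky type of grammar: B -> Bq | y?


Left-linear: every RHS is a terminal or one nonterminal followed by a terminal
Classification: Type 3 (Regular)


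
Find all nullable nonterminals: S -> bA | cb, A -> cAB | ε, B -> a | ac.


A nonterminal is nullable iff some alternative derives ε (directly, or every symbol in it is nullable)
Nullable: {A}


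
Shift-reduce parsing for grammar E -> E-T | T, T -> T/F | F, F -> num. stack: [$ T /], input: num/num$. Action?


no handle; shift 'num'
Action: shift


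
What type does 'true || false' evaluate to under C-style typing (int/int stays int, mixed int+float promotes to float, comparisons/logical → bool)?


Operand types: bool || bool
Rule: logical operators take bool operands and yield bool
Result type: bool


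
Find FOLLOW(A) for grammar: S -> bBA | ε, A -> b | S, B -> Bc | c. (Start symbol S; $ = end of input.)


$ ∈ FOLLOW(S). For each A -> αBβ: add FIRST(β)\{ε} to FOLLOW(B); if β nullable, add FOLLOW(A).
FOLLOW(A) = {$}


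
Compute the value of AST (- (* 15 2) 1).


Evaluate inner: (* 15 2) = 30
Evaluate root: (- 30 1) = 29
Result: 29


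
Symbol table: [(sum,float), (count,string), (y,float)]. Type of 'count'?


Lookup 'count' → type string


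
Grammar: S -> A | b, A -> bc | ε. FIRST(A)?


Per alternative of A: FIRST(bc) = {b}; FIRST(ε) = {ε}
FIRST(A) = {b, ε}


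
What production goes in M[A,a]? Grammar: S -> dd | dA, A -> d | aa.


For [A, a]: 'a' ∈ FIRST(aa)
Entry: A -> aa


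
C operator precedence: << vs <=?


'<<' is shift (level 8); '<=' is relational (level 7)
Higher level binds tighter
'<<' has higher precedence than '<='


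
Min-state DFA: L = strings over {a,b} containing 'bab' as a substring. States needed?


KMP-style automaton: 3 progress states + 1 absorbing accept = 4
Minimal DFA: 4 states


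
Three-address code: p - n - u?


Break into single-operator statements:
t1 = p - n
t2 = t1 - u


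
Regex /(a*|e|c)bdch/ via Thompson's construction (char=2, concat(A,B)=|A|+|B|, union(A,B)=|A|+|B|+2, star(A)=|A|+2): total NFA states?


Syntax tree has 7 char leaf(s), 2 union(s), 1 star(s)
chars contribute 7×2 = 14; each union adds +2; each star adds +2
Total: 14 + 4 + 2 = 20 states


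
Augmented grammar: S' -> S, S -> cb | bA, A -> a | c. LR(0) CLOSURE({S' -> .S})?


Start: S' -> .S
For each item with dot before a nonterminal B, add B -> .γ for every B-production
Closure: [S' -> .S, S -> .cb, S -> .bA]


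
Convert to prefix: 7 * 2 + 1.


left-to-right (same/higher precedence on left): tree is (+ (* 7 2) 1)
Prefix: + * 7 2 1


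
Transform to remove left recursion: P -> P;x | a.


Left-recursive alternatives: P;x; non-recursive: a
Introduce P': P -> aP', P' -> ;xP' | ε


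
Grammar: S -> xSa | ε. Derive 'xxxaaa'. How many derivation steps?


Derivation: S => xSa => xxSaa => xxxSaaa => xxxaaa
Steps: 4


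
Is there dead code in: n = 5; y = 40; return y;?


n is assigned but never read
Dead: 'n = 5'


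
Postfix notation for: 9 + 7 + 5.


Left to right (same or higher precedence on left)
Postfix: 9 7 + 5 +


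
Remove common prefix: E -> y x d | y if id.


Common prefix: 'y'
Factored: E -> y E', E' -> x d | if id


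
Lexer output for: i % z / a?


Scan left to right, longest-match per lexeme
Tokens: ID(i), OP(%), ID(z), OP(/), ID(a)


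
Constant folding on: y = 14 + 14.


14 + 14 = 28 at compile time
Optimized: y = 28


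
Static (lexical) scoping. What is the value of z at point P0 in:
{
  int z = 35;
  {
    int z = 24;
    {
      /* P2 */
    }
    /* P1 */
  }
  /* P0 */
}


z declared in the same block as P0
z = 35


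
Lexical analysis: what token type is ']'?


Pattern: delimiter/punctuation
Type: PUNCTUATION


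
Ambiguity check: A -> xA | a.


right-linear, alternatives start with distinct terminals 'x' vs 'a': unique leftmost derivation
Unambiguous


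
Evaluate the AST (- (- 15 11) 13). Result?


Evaluate inner: (- 15 11) = 4
Evaluate root: (- 4 13) = -9
Result: -9


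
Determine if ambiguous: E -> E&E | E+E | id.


'id&id+id' has two parse trees (no precedence encoded between & and +)
Ambiguous


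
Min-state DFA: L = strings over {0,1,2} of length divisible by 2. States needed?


Track length mod 2: states 0..1, accept at 0
Minimal DFA: 2 states


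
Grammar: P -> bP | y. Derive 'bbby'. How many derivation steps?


Derivation: P => bP => bbP => bbbP => bbby
Steps: 4


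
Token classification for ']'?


Pattern: delimiter/punctuation
Type: PUNCTUATION


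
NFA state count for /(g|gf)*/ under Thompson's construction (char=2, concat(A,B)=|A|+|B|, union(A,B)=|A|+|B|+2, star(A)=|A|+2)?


Syntax tree has 3 char leaf(s), 1 union(s), 1 star(s)
chars contribute 3×2 = 6; each union adds +2; each star adds +2
Total: 6 + 2 + 2 = 10 states


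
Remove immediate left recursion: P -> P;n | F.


Left-recursive alternatives: P;n; non-recursive: F
Introduce P': P -> FP', P' -> ;nP' | ε


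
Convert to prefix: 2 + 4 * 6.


'*' binds tighter: tree is (+ 2 (* 4 6))
Prefix: + 2 * 4 6


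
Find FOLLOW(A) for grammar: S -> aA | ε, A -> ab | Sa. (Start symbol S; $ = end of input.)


$ ∈ FOLLOW(S). For each A -> αBβ: add FIRST(β)\{ε} to FOLLOW(B); if β nullable, add FOLLOW(A).
FOLLOW(A) = {$, a}


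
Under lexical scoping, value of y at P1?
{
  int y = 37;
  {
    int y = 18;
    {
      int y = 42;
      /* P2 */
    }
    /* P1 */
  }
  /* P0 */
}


y declared in the same block as P1
y = 18


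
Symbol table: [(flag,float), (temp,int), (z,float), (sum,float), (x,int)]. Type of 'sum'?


Lookup 'sum' → type float


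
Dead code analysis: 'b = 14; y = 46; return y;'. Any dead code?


b is assigned but never read
Dead: 'b = 14'


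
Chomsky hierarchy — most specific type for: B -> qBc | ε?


Single nonterminal LHS, but q^n c^n is not regular
Classification: Type 2 (Context-Free)


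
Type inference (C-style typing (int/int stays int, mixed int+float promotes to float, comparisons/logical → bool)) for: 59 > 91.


Operand types: int > int
Rule: comparison yields bool
Result type: bool


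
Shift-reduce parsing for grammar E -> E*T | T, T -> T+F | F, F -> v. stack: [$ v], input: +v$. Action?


'v' on top is the handle for F -> v
Action: reduce (F -> v)


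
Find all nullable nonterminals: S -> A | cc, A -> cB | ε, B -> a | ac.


A nonterminal is nullable iff some alternative derives ε (directly, or every symbol in it is nullable)
Nullable: {A, S}


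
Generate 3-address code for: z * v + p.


Break into single-operator statements:
t1 = z * v
t2 = t1 + p


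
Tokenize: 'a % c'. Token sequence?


Scan left to right, longest-match per lexeme
Tokens: ID(a), OP(%), ID(c)


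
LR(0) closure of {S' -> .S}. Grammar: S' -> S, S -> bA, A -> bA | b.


Start: S' -> .S
For each item with dot before a nonterminal B, add B -> .γ for every B-production
Closure: [S' -> .S, S -> .bA]


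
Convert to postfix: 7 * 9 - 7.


Left to right (same or higher precedence on left)
Postfix: 7 9 * 7 -


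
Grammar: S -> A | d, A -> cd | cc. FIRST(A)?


Per alternative of A: FIRST(cd) = {c}; FIRST(cc) = {c}
FIRST(A) = {c}


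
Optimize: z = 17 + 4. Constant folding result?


17 + 4 = 21 at compile time
Optimized: z = 21


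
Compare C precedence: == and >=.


'>=' is relational (level 7); '==' is equality (level 6)
Higher level binds tighter
'>=' has higher precedence than '=='


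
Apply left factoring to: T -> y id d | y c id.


Common prefix: 'y'
Factored: T -> y T', T' -> id d | c id


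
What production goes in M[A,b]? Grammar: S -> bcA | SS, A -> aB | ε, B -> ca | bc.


For [A, b]: ε is nullable and 'b' ∈ FOLLOW(A)
Entry: A -> ε


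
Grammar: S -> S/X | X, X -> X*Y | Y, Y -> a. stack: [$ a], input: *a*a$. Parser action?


'a' on top is the handle for Y -> a
Action: reduce (Y -> a)


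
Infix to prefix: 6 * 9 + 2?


left-to-right (same/higher precedence on left): tree is (+ (* 6 9) 2)
Prefix: + * 6 9 2


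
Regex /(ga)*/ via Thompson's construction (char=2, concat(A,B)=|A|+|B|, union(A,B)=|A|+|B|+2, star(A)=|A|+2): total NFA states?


Syntax tree has 2 char leaf(s), 0 union(s), 1 star(s)
chars contribute 2×2 = 4; each union adds +2; each star adds +2
Total: 4 + 0 + 2 = 6 states


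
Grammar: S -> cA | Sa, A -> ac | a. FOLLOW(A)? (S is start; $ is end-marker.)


$ ∈ FOLLOW(S). For each A -> αBβ: add FIRST(β)\{ε} to FOLLOW(B); if β nullable, add FOLLOW(A).
FOLLOW(A) = {$, a}


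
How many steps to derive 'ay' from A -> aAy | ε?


Derivation: A => aAy => ay
Steps: 2


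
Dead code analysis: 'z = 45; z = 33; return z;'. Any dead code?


first assignment to z is overwritten before any read
Dead: 'z = 45'


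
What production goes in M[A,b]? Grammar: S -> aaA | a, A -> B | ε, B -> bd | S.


For [A, b]: 'b' ∈ FIRST(B)
Entry: A -> B


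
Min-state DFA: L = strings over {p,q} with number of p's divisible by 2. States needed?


Track (count of p) mod 2: states 0..1, accept at 0
Minimal DFA: 2 states


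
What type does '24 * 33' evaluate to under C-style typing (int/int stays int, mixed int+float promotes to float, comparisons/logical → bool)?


Operand types: int * int
Rule: mixed int/float promotes to float; int/int stays int
Result type: int


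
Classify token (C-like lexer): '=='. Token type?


Pattern: operator symbol
Type: OPERATOR


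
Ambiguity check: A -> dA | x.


right-linear, alternatives start with distinct terminals 'd' vs 'x': unique leftmost derivation
Unambiguous


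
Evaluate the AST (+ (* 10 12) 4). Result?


Evaluate inner: (* 10 12) = 120
Evaluate root: (+ 120 4) = 124
Result: 124


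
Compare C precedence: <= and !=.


'<=' is relational (level 7); '!=' is equality (level 6)
Higher level binds tighter
'<=' has higher precedence than '!='


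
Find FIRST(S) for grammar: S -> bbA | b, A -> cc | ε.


Per alternative of S: FIRST(bbA) = {b}; FIRST(b) = {b}
FIRST(S) = {b}


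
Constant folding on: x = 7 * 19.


7 * 19 = 133 at compile time
Optimized: x = 133


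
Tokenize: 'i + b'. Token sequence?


Scan left to right, longest-match per lexeme
Tokens: ID(i), OP(+), ID(b)


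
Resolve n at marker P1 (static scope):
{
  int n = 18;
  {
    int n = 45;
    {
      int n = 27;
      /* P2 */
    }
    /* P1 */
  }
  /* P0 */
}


n declared in the same block as P1
n = 45


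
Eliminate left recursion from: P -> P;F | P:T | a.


Left-recursive alternatives: P;F, P:T; non-recursive: a
Introduce P': P -> aP', P' -> ;FP' | :TP' | ε


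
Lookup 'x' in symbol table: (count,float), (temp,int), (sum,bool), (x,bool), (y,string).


Lookup 'x' → type bool


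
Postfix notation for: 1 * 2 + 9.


Left to right (same or higher precedence on left)
Postfix: 1 2 * 9 +


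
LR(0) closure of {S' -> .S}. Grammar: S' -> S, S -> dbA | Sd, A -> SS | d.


Start: S' -> .S
For each item with dot before a nonterminal B, add B -> .γ for every B-production
Closure: [S' -> .S, S -> .dbA, S -> .Sd]


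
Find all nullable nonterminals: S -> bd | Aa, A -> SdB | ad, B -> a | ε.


A nonterminal is nullable iff some alternative derives ε (directly, or every symbol in it is nullable)
Nullable: {B}


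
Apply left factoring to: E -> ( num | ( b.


Common prefix: '('
Factored: E -> ( E', E' -> num | b


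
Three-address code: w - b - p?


Break into single-operator statements:
t1 = w - b
t2 = t1 - p


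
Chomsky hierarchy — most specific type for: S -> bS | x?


Right-linear: every RHS is a terminal or a terminal followed by one nonterminal
Classification: Type 3 (Regular)


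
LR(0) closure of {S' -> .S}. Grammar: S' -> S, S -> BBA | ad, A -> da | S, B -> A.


Start: S' -> .S
For each item with dot before a nonterminal B, add B -> .γ for every B-production
Closure: [S' -> .S, S -> .BBA, S -> .ad, B -> .A, A -> .da, A -> .S]


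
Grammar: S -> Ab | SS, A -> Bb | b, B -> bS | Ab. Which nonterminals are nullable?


A nonterminal is nullable iff some alternative derives ε (directly, or every symbol in it is nullable)
Nullable: {}


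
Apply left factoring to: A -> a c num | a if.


Common prefix: 'a'
Factored: A -> a A', A' -> c num | if


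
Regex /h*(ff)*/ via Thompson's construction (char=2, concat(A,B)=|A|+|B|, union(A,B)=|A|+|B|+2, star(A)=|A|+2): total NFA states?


Syntax tree has 3 char leaf(s), 0 union(s), 2 star(s)
chars contribute 3×2 = 6; each union adds +2; each star adds +2
Total: 6 + 0 + 4 = 10 states


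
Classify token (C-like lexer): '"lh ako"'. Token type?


Pattern: double-quoted sequence
Type: STRING_LITERAL


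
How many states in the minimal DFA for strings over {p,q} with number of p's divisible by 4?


Track (count of p) mod 4: states 0..3, accept at 0
Minimal DFA: 4 states


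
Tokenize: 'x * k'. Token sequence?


Scan left to right, longest-match per lexeme
Tokens: ID(x), OP(*), ID(k)


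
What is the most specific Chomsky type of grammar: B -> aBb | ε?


Single nonterminal LHS, but a^n b^n is not regular
Classification: Type 2 (Context-Free)


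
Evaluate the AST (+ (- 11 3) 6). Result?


Evaluate inner: (- 11 3) = 8
Evaluate root: (+ 8 6) = 14
Result: 14


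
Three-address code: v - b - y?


Break into single-operator statements:
t1 = v - b
t2 = t1 - y


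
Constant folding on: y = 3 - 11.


3 - 11 = -8 at compile time
Optimized: y = -8


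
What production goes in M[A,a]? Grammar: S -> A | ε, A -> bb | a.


For [A, a]: 'a' ∈ FIRST(a)
Entry: A -> a


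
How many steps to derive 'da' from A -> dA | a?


Derivation: A => dA => da
Steps: 2


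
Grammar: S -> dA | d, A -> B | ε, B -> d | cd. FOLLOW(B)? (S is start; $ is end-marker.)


$ ∈ FOLLOW(S). For each A -> αBβ: add FIRST(β)\{ε} to FOLLOW(B); if β nullable, add FOLLOW(A).
FOLLOW(B) = {$}


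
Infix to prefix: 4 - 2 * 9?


'*' binds tighter: tree is (- 4 (* 2 9))
Prefix: - 4 * 2 9


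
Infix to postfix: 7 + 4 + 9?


Left to right (same or higher precedence on left)
Postfix: 7 4 + 9 +


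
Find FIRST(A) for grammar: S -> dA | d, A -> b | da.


Per alternative of A: FIRST(b) = {b}; FIRST(da) = {d}
FIRST(A) = {b, d}


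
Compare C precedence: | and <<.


'<<' is shift (level 8); '|' is bitwise OR (level 3)
Higher level binds tighter
'<<' has higher precedence than '|'


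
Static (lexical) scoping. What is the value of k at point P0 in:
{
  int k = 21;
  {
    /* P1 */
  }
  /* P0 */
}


k declared in the same block as P0
k = 21


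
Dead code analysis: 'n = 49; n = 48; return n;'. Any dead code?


first assignment to n is overwritten before any read
Dead: 'n = 49'


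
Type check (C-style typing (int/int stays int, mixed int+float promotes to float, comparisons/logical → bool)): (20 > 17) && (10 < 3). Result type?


Operand types: bool && bool
Rule: logical operators take bool operands and yield bool
Result type: bool


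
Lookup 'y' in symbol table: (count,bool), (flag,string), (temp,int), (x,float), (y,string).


Lookup 'y' → type string


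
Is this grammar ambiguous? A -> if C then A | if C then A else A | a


dangling else: 'if C then if C then a else a' parses two ways
Ambiguous


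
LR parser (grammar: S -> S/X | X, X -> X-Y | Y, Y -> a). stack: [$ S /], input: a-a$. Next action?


no handle ('S/' is not any RHS); shift 'a'
Action: shift


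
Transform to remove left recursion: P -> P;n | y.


Left-recursive alternatives: P;n; non-recursive: y
Introduce P': P -> yP', P' -> ;nP' | ε


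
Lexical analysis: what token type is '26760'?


Pattern: digits only
Type: INTEGER_LITERAL


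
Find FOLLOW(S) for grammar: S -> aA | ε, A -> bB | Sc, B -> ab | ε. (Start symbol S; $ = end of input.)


$ ∈ FOLLOW(S). For each A -> αBβ: add FIRST(β)\{ε} to FOLLOW(B); if β nullable, add FOLLOW(A).
FOLLOW(S) = {$, c}


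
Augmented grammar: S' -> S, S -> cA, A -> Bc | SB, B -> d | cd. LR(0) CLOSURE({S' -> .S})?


Start: S' -> .S
For each item with dot before a nonterminal B, add B -> .γ for every B-production
Closure: [S' -> .S, S -> .cA]


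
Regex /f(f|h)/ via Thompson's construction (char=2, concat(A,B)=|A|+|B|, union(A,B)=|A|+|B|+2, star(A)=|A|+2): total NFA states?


Syntax tree has 3 char leaf(s), 1 union(s), 0 star(s)
chars contribute 3×2 = 6; each union adds +2; each star adds +2
Total: 6 + 2 + 0 = 8 states


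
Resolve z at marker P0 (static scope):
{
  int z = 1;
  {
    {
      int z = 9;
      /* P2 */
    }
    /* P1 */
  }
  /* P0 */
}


z declared in the same block as P0
z = 1


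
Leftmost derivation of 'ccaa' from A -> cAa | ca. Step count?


Derivation: A => cAa => ccaa
Steps: 2


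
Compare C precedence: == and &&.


'==' is equality (level 6); '&&' is logical AND (level 2)
Higher level binds tighter
'==' has higher precedence than '&&'


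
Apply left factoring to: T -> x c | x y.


Common prefix: 'x'
Factored: T -> x T', T' -> c | y


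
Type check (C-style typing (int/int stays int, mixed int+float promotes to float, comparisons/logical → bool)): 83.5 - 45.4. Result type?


Operand types: float - float
Rule: mixed int/float promotes to float; int/int stays int
Result type: float


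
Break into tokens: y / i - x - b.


Scan left to right, longest-match per lexeme
Tokens: ID(y), OP(/), ID(i), OP(-), ID(x), OP(-), ID(b)


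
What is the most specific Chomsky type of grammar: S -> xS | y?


Right-linear: every RHS is a terminal or a terminal followed by one nonterminal
Classification: Type 3 (Regular)


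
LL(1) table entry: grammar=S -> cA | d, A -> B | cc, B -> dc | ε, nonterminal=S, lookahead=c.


For [S, c]: 'c' ∈ FIRST(cA)
Entry: S -> cA


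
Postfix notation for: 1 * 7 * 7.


Left to right (same or higher precedence on left)
Postfix: 1 7 * 7 *


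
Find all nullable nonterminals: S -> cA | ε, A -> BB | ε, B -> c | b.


A nonterminal is nullable iff some alternative derives ε (directly, or every symbol in it is nullable)
Nullable: {A, S}


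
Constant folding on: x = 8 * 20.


8 * 20 = 160 at compile time
Optimized: x = 160


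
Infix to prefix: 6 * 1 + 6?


left-to-right (same/higher precedence on left): tree is (+ (* 6 1) 6)
Prefix: + * 6 1 6


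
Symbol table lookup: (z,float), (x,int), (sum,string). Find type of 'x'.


Lookup 'x' → type int


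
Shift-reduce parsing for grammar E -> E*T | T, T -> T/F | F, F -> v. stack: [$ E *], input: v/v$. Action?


no handle ('E*' is not any RHS); shift 'v'
Action: shift


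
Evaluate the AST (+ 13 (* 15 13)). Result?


Evaluate inner: (* 15 13) = 195
Evaluate root: (+ 13 195) = 208
Result: 208


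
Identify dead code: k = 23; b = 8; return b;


k is assigned but never read
Dead: 'k = 23'


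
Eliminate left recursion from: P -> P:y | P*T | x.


Left-recursive alternatives: P:y, P*T; non-recursive: x
Introduce P': P -> xP', P' -> :yP' | *TP' | ε


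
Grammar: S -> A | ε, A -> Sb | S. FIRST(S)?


Per alternative of S: FIRST(A) = {b, ε}; FIRST(ε) = {ε}
FIRST(S) = {b, ε}


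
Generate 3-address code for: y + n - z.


Break into single-operator statements:
t1 = y + n
t2 = t1 - z


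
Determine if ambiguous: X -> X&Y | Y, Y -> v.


precedence layered via separate nonterminal Y: deterministic
Unambiguous


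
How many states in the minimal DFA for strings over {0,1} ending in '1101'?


Track the longest suffix of input matching a prefix of '1101': 5 classes (prefixes of length 0..4)
Minimal DFA: 5 states


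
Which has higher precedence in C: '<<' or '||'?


'<<' is shift (level 8); '||' is logical OR (level 1)
Higher level binds tighter
'<<' has higher precedence than '||'


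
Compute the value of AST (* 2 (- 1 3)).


Evaluate inner: (- 1 3) = -2
Evaluate root: (* 2 -2) = -4
Result: -4


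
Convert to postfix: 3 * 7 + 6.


Left to right (same or higher precedence on left)
Postfix: 3 7 * 6 +


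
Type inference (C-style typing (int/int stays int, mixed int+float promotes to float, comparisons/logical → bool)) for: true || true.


Operand types: bool || bool
Rule: logical operators take bool operands and yield bool
Result type: bool


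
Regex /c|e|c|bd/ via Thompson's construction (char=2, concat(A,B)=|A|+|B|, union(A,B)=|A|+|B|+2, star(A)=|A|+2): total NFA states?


Syntax tree has 5 char leaf(s), 3 union(s), 0 star(s)
chars contribute 5×2 = 10; each union adds +2; each star adds +2
Total: 10 + 6 + 0 = 16 states


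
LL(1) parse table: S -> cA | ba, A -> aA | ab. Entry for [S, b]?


For [S, b]: 'b' ∈ FIRST(ba)
Entry: S -> ba


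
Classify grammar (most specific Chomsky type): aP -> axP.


LHS has context (more than one symbol) and |LHS| ≤ |RHS|
Classification: Type 1 (Context-Sensitive)


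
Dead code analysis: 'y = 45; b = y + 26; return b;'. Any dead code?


y is read by b's definition; b is returned
No dead code


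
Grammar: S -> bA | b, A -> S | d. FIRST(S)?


Per alternative of S: FIRST(bA) = {b}; FIRST(b) = {b}
FIRST(S) = {b}


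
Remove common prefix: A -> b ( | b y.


Common prefix: 'b'
Factored: A -> b A', A' -> ( | y


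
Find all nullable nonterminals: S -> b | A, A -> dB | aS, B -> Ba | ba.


A nonterminal is nullable iff some alternative derives ε (directly, or every symbol in it is nullable)
Nullable: {}


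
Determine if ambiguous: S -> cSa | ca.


balanced c^n…a^n: each string has a unique parse
Unambiguous


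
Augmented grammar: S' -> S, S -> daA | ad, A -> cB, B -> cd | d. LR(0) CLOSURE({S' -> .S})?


Start: S' -> .S
For each item with dot before a nonterminal B, add B -> .γ for every B-production
Closure: [S' -> .S, S -> .daA, S -> .ad]


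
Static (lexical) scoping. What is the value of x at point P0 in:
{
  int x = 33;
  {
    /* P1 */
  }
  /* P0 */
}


x declared in the same block as P0
x = 33


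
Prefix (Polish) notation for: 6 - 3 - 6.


left-to-right (same/higher precedence on left): tree is (- (- 6 3) 6)
Prefix: - - 6 3 6


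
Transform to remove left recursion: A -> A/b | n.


Left-recursive alternatives: A/b; non-recursive: n
Introduce A': A -> nA', A' -> /bA' | ε


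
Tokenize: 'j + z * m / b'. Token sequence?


Scan left to right, longest-match per lexeme
Tokens: ID(j), OP(+), ID(z), OP(*), ID(m), OP(/), ID(b)


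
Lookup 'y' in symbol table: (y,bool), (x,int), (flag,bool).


Lookup 'y' → type bool


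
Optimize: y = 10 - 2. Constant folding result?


10 - 2 = 8 at compile time
Optimized: y = 8


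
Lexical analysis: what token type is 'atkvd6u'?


Pattern: letter/underscore followed by alphanumerics, not a keyword
Type: IDENTIFIER


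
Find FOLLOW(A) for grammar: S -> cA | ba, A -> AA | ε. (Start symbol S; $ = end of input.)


$ ∈ FOLLOW(S). For each A -> αBβ: add FIRST(β)\{ε} to FOLLOW(B); if β nullable, add FOLLOW(A).
FOLLOW(A) = {$}


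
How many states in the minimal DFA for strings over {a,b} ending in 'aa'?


Track the longest suffix of input matching a prefix of 'aa': 3 classes (prefixes of length 0..2)
Minimal DFA: 3 states


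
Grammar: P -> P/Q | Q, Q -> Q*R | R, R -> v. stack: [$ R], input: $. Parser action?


'R' (not preceded by Q*) is the handle for Q -> R
Action: reduce (Q -> R)


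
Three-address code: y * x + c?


Break into single-operator statements:
t1 = y * x
t2 = t1 + c
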